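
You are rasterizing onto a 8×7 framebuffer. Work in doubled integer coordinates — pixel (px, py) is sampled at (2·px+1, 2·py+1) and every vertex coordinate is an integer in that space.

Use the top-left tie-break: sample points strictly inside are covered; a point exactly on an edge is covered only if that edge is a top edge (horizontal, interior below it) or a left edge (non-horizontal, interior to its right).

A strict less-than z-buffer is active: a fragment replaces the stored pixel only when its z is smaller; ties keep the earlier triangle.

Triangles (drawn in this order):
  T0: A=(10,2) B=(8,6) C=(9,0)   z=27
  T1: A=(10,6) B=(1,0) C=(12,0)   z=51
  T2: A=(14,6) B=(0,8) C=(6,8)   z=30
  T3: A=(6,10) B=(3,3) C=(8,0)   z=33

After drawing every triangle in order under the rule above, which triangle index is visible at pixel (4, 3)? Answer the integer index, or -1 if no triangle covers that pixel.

T0:
  2·area = 8
  edge (10, 2)→(8, 6): d=(-2,4) right/bottom  bias=-1
  edge (8, 6)→(9, 0): d=(1,-6) top-left  bias=+0
  edge (9, 0)→(10, 2): d=(1,2) right/bottom  bias=-1
    (4,0)@(9, 1): e=[6,1,1] → X
    (5,0)@(11, 1): e=[-2,13,-3] → .
    (4,1)@(9, 3): e=[2,3,3] → X
    (5,1)@(11, 3): e=[-6,15,-1] → .
    (4,2)@(9, 5): e=[-2,5,5] → .
  covered (2 px):
    . . . . X . . .
    . . . . X . . .
    . . . . . . . .
    . . . . . . . .
    . . . . . . . .
    . . . . . . . .
    . . . . . . . .
T1:
  2·area = 66
  edge (10, 6)→(1, 0): d=(-9,-6) top-left  bias=+0
  edge (1, 0)→(12, 0): d=(11,0) top-left  bias=+0
  edge (12, 0)→(10, 6): d=(-2,6) right/bottom  bias=-1
    (1,0)@(3, 1): e=[3,11,52] → X
    (2,0)@(5, 1): e=[15,11,40] → X
    (3,0)@(7, 1): e=[27,11,28] → X
    (4,0)@(9, 1): e=[39,11,16] → X
    (5,0)@(11, 1): e=[51,11,4] → X
    (6,0)@(13, 1): e=[63,11,-8] → .
    (1,1)@(3, 3): e=[-15,33,48] → .
    (2,1)@(5, 3): e=[-3,33,36] → .
    (3,1)@(7, 3): e=[9,33,24] → X
    (5,1)@(11, 3): e=[33,33,0] → .  [on edge]
    (3,2)@(7, 5): e=[-9,55,20] → .
    (4,2)@(9, 5): e=[3,55,8] → X
    (4,4)@(9, 9): e=[-33,99,0] → .  [on edge]
  covered (8 px):
    . X X X X X . .
    . . . X X . . .
    . . . . X . . .
    . . . . . . . .
    . . . . . . . .
    . . . . . . . .
    . . . . . . . .
T2:
  2·area = 12  (B↔C swapped to make it positive)
  edge (14, 6)→(6, 8): d=(-8,2) right/bottom  bias=-1
  edge (6, 8)→(0, 8): d=(-6,0) right/bottom  bias=-1
  edge (0, 8)→(14, 6): d=(14,-2) top-left  bias=+0
    (3,3)@(7, 7): e=[6,6,0] → X  [on edge]
    (4,3)@(9, 7): e=[2,6,4] → X
    (5,3)@(11, 7): e=[-2,6,8] → .
    (3,4)@(7, 9): e=[-10,-6,28] → .
    (4,4)@(9, 9): e=[-14,-6,32] → .
  covered (2 px):
    . . . . . . . .
    . . . . . . . .
    . . . . . . . .
    . . . X X . . .
    . . . . . . . .
    . . . . . . . .
    . . . . . . . .
T3:
  2·area = 44
  edge (6, 10)→(3, 3): d=(-3,-7) top-left  bias=+0
  edge (3, 3)→(8, 0): d=(5,-3) top-left  bias=+0
  edge (8, 0)→(6, 10): d=(-2,10) right/bottom  bias=-1
    (3,0)@(7, 1): e=[34,2,8] → X
    (4,0)@(9, 1): e=[48,8,-12] → .
    (1,1)@(3, 3): e=[0,0,44] → X  [on edge]
    (2,1)@(5, 3): e=[14,6,24] → X
    (4,1)@(9, 3): e=[42,18,-16] → .
    (1,2)@(3, 5): e=[-6,10,40] → .
    (2,2)@(5, 5): e=[8,16,20] → X
    (3,2)@(7, 5): e=[22,22,0] → .  [on edge]
    (2,3)@(5, 7): e=[2,26,16] → X
    (3,3)@(7, 7): e=[16,32,-4] → .
    (2,4)@(5, 9): e=[-4,36,12] → .
  covered (6 px):
    . . . X . . . .
    . X X X . . . .
    . . X . . . . .
    . . X . . . . .
    . . . . . . . .
    . . . . . . . .
    . . . . . . . .

Z-buffer (winner per pixel, '.' = empty):
  . 1 1 3 0 1 . .
  . 3 3 3 0 . . .
  . . 3 . 1 . . .
  . . 3 2 2 . . .
  . . . . . . . .
  . . . . . . . .
  . . . . . . . .

Result: 2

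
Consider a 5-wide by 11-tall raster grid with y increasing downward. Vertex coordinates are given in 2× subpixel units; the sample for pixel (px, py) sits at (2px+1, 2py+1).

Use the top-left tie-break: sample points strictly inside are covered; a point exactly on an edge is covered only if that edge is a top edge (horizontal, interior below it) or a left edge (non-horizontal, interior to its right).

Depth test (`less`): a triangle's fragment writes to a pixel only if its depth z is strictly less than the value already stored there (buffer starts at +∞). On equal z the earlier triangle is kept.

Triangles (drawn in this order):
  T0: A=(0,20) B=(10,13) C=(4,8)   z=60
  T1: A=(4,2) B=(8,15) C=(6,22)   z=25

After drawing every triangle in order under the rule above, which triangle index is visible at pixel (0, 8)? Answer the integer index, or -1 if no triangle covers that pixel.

T0:
  2·area = 92  (B↔C swapped to make it positive)
  edge (0, 20)→(4, 8): d=(4,-12) top-left  bias=+0
  edge (4, 8)→(10, 13): d=(6,5) right/bottom  bias=-1
  edge (10, 13)→(0, 20): d=(-10,7) right/bottom  bias=-1
    (2,2)@(5, 5): e=[0,-23,115] → .  [on edge]
    (2,4)@(5, 9): e=[16,1,75] → X
    (3,4)@(7, 9): e=[40,-9,61] → .
    (1,5)@(3, 11): e=[0,23,69] → X  [on edge]
    (3,5)@(7, 11): e=[48,3,41] → X
    (4,5)@(9, 11): e=[72,-7,27] → .
    (1,6)@(3, 13): e=[8,35,49] → X
    (4,6)@(9, 13): e=[80,5,7] → X
    (1,7)@(3, 15): e=[16,47,29] → X
    (4,7)@(9, 15): e=[88,17,-13] → .
    (0,8)@(1, 17): e=[0,69,23] → X  [on edge]
    (2,8)@(5, 17): e=[48,49,-5] → .
  covered (14 px):
    . . . . .
    . . . . .
    . . . . .
    . . . . .
    . . X . .
    . X X X .
    . X X X X
    . X X X .
    X X . . .
    X . . . .
    . . . . .
T1:
  2·area = 54
  edge (4, 2)→(8, 15): d=(4,13) right/bottom  bias=-1
  edge (8, 15)→(6, 22): d=(-2,7) right/bottom  bias=-1
  edge (6, 22)→(4, 2): d=(-2,-20) top-left  bias=+0
    (2,3)@(5, 7): e=[7,37,10] → X
    (3,3)@(7, 7): e=[-19,23,50] → .
    (2,4)@(5, 9): e=[15,33,6] → X
    (3,4)@(7, 9): e=[-11,19,46] → .
    (2,5)@(5, 11): e=[23,29,2] → X
    (3,5)@(7, 11): e=[-3,15,42] → .
    (2,6)@(5, 13): e=[31,25,-2] → .
    (3,6)@(7, 13): e=[5,11,38] → X
    (4,6)@(9, 13): e=[-21,-3,78] → .
    (3,7)@(7, 15): e=[13,7,34] → X
    (4,7)@(9, 15): e=[-13,-7,74] → .
    (3,8)@(7, 17): e=[21,3,30] → X
  covered (6 px):
    . . . . .
    . . . . .
    . . . . .
    . . X . .
    . . X . .
    . . X . .
    . . . X .
    . . . X .
    . . . X .
    . . . . .
    . . . . .

Z-buffer (winner per pixel, '.' = empty):
  . . . . .
  . . . . .
  . . . . .
  . . 1 . .
  . . 1 . .
  . 0 1 0 .
  . 0 0 1 0
  . 0 0 1 .
  0 0 . 1 .
  0 . . . .
  . . . . .

Result: 0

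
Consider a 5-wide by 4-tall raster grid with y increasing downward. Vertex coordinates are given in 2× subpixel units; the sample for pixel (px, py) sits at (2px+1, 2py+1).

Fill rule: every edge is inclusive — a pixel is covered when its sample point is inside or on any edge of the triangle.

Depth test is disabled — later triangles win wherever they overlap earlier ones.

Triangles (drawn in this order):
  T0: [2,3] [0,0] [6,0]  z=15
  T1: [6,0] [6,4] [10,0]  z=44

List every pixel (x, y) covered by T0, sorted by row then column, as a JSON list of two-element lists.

T0:
  2·area = 18
  edge (2, 3)→(0, 0): d=(-2,-3) inclusive
  edge (0, 0)→(6, 0): d=(6,0) inclusive
  edge (6, 0)→(2, 3): d=(-4,3) inclusive
    (0,0)@(1, 1): e=[1,6,11] → #
    (1,0)@(3, 1): e=[7,6,5] → #
    (2,0)@(5, 1): e=[13,6,-1] → ·
    (0,1)@(1, 3): e=[-3,18,3] → ·
    (1,1)@(3, 3): e=[3,18,-3] → ·
  covered (2 px):
    # # · · ·
    · · · · ·
    · · · · ·
    · · · · ·
T1:
  2·area = 16  (B↔C swapped to make it positive)
  edge (6, 0)→(10, 0): d=(4,0) inclusive
  edge (10, 0)→(6, 4): d=(-4,4) inclusive
  edge (6, 4)→(6, 0): d=(0,-4) inclusive
    (3,0)@(7, 1): e=[4,8,4] → #
    (4,0)@(9, 1): e=[4,0,12] → #  [on edge]
    (3,1)@(7, 3): e=[12,0,4] → #  [on edge]
    (4,1)@(9, 3): e=[12,-8,12] → ·
    (2,2)@(5, 5): e=[20,0,-4] → ·  [on edge]
    (3,2)@(7, 5): e=[20,-8,4] → ·
    (1,3)@(3, 7): e=[28,0,-12] → ·  [on edge]
  covered (3 px):
    · · · # #
    · · · # ·
    · · · · ·
    · · · · ·

Result: [[0,0],[1,0]]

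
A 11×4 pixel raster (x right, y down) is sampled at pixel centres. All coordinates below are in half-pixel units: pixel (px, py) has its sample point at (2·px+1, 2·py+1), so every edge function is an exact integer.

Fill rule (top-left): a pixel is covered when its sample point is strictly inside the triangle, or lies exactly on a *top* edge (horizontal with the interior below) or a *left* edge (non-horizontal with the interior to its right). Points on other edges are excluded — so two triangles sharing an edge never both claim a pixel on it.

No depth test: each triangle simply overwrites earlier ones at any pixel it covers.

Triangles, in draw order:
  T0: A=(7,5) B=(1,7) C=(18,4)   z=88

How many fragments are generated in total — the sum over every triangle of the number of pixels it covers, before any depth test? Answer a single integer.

T0:
  2·area = 16  (B↔C swapped to make it positive)
  edge (7, 5)→(18, 4): d=(11,-1) top-left  bias=+0
  edge (18, 4)→(1, 7): d=(-17,3) right/bottom  bias=-1
  edge (1, 7)→(7, 5): d=(6,-2) top-left  bias=+0
    (9,0)@(19, 1): e=[-32,48,0] → .  [on edge]
    (6,1)@(13, 3): e=[-16,32,0] → .  [on edge]
    (3,2)@(7, 5): e=[0,16,0] → X  [on edge]
    (4,2)@(9, 5): e=[2,10,4] → X
    (5,2)@(11, 5): e=[4,4,8] → X
    (6,2)@(13, 5): e=[6,-2,12] → .
    (0,3)@(1, 7): e=[16,0,0] → .  [on edge]
    (3,3)@(7, 7): e=[22,-18,12] → .
    (4,3)@(9, 7): e=[24,-24,16] → .
    (5,3)@(11, 7): e=[26,-30,20] → .
  covered (3 px):
    . . . . . . . . . . .
    . . . . . . . . . . .
    . . . X X X . . . . .
    . . . . . . . . . . .

Answer: 3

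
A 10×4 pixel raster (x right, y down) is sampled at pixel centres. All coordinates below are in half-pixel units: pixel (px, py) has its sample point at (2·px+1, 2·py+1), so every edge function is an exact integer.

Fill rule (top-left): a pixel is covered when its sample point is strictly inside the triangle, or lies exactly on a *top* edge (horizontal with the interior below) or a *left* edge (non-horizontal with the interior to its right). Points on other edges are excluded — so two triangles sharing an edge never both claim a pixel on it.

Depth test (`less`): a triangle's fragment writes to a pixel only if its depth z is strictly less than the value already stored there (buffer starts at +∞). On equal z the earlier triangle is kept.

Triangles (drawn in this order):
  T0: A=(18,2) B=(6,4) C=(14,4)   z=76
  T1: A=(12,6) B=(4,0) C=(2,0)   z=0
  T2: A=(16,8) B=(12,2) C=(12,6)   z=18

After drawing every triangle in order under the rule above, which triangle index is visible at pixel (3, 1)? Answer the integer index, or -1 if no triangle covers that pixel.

T0:
  2·area = 16  (B↔C swapped to make it positive)
  edge (18, 2)→(14, 4): d=(-4,2) right/bottom  bias=-1
  edge (14, 4)→(6, 4): d=(-8,0) right/bottom  bias=-1
  edge (6, 4)→(18, 2): d=(12,-2) top-left  bias=+0
    (6,1)@(13, 3): e=[6,8,2] → X
    (7,1)@(15, 3): e=[2,8,6] → X
    (8,1)@(17, 3): e=[-2,8,10] → .
    (6,2)@(13, 5): e=[-2,-8,26] → .
    (7,2)@(15, 5): e=[-6,-8,30] → .
  covered (2 px):
    . . . . . . . . . .
    . . . . . . X X . .
    . . . . . . . . . .
    . . . . . . . . . .
T1:
  2·area = 12  (B↔C swapped to make it positive)
  edge (12, 6)→(2, 0): d=(-10,-6) top-left  bias=+0
  edge (2, 0)→(4, 0): d=(2,0) top-left  bias=+0
  edge (4, 0)→(12, 6): d=(8,6) right/bottom  bias=-1
    (2,0)@(5, 1): e=[8,2,2] → X
    (3,0)@(7, 1): e=[20,2,-10] → .
    (2,1)@(5, 3): e=[-12,6,18] → .
    (3,1)@(7, 3): e=[0,6,6] → X  [on edge]
    (4,1)@(9, 3): e=[12,6,-6] → .
    (3,2)@(7, 5): e=[-20,10,22] → .
  covered (2 px):
    . . X . . . . . . .
    . . . X . . . . . .
    . . . . . . . . . .
    . . . . . . . . . .
T2:
  2·area = 16  (B↔C swapped to make it positive)
  edge (16, 8)→(12, 6): d=(-4,-2) top-left  bias=+0
  edge (12, 6)→(12, 2): d=(0,-4) top-left  bias=+0
  edge (12, 2)→(16, 8): d=(4,6) right/bottom  bias=-1
    (6,2)@(13, 5): e=[6,4,6] → X
    (7,2)@(15, 5): e=[10,12,-6] → .
    (6,3)@(13, 7): e=[-2,4,14] → .
    (7,3)@(15, 7): e=[2,12,2] → X
    (8,3)@(17, 7): e=[6,20,-10] → .
  covered (2 px):
    . . . . . . . . . .
    . . . . . . . . . .
    . . . . . . X . . .
    . . . . . . . X . .

Z-buffer (winner per pixel, '.' = empty):
  . . 1 . . . . . . .
  . . . 1 . . 0 0 . .
  . . . . . . 2 . . .
  . . . . . . . 2 . .

Final: 1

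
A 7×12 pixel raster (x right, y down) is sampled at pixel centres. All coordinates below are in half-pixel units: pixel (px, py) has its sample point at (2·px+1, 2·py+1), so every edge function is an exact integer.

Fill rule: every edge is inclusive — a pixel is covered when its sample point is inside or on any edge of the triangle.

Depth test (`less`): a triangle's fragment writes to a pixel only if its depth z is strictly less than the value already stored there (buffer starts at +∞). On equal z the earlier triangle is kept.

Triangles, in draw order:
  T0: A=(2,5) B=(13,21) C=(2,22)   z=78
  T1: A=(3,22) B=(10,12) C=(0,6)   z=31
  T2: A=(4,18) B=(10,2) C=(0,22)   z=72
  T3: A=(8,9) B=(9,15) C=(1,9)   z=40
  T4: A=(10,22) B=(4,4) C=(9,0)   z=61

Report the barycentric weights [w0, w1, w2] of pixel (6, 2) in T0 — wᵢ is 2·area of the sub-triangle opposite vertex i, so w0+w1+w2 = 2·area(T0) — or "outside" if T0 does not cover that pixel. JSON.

T0:
  2·area = 187
  edge (2, 5)→(13, 21): d=(11,16) inclusive
  edge (13, 21)→(2, 22): d=(-11,1) inclusive
  edge (2, 22)→(2, 5): d=(0,-17) inclusive
    (1,3)@(3, 7): e=[6,164,17] → █
    (2,3)@(5, 7): e=[-26,162,51] → ·
    (1,4)@(3, 9): e=[28,142,17] → █
    (2,4)@(5, 9): e=[-4,140,51] → ·
    (1,5)@(3, 11): e=[50,120,17] → █
    (2,5)@(5, 11): e=[18,118,51] → █
    (3,5)@(7, 11): e=[-14,116,85] → ·
    (1,6)@(3, 13): e=[72,98,17] → █
    (3,6)@(7, 13): e=[8,94,85] → █
    (4,6)@(9, 13): e=[-24,92,119] → ·
    (1,7)@(3, 15): e=[94,76,17] → █
    (4,7)@(9, 15): e=[-2,70,119] → ·
    (6,10)@(13, 21): e=[0,0,187] → █  [on edge]
  covered (25 px):
    · · · · · · ·
    · · · · · · ·
    · · · · · · ·
    · █ · · · · ·
    · █ · · · · ·
    · █ █ · · · ·
    · █ █ █ · · ·
    · █ █ █ · · ·
    · █ █ █ █ · ·
    · █ █ █ █ █ ·
    · █ █ █ █ █ █
    · · · · · · ·
T1:
  2·area = 142  (B↔C swapped to make it positive)
  edge (3, 22)→(0, 6): d=(-3,-16) inclusive
  edge (0, 6)→(10, 12): d=(10,6) inclusive
  edge (10, 12)→(3, 22): d=(-7,10) inclusive
    (0,3)@(1, 7): e=[13,4,125] → █
    (1,3)@(3, 7): e=[45,-8,105] → ·
    (0,4)@(1, 9): e=[7,24,111] → █
    (1,4)@(3, 9): e=[39,12,91] → █
    (2,4)@(5, 9): e=[71,0,71] → █  [on edge]
    (3,4)@(7, 9): e=[103,-12,51] → ·
    (0,5)@(1, 11): e=[1,44,97] → █
    (3,5)@(7, 11): e=[97,8,37] → █
    (4,5)@(9, 11): e=[129,-4,17] → ·
    (0,6)@(1, 13): e=[-5,64,83] → ·
    (1,6)@(3, 13): e=[27,52,63] → █
    (4,6)@(9, 13): e=[123,16,3] → █
  covered (20 px):
    · · · · · · ·
    · · · · · · ·
    · · · · · · ·
    █ · · · · · ·
    █ █ █ · · · ·
    █ █ █ █ · · ·
    · █ █ █ █ · ·
    · █ █ █ · · ·
    · █ █ · · · ·
    · █ █ · · · ·
    · █ · · · · ·
    · · · · · · ·
T2:
  2·area = 40  (B↔C swapped to make it positive)
  edge (4, 18)→(0, 22): d=(-4,4) inclusive
  edge (0, 22)→(10, 2): d=(10,-20) inclusive
  edge (10, 2)→(4, 18): d=(-6,16) inclusive
    (3,4)@(7, 9): e=[24,10,6] → █
    (4,4)@(9, 9): e=[16,50,-26] → ·
    (6,4)@(13, 9): e=[0,130,-90] → ·  [on edge]
    (3,5)@(7, 11): e=[16,30,-6] → ·
    (5,5)@(11, 11): e=[0,110,-70] → ·  [on edge]
    (2,6)@(5, 13): e=[16,10,14] → █
    (3,6)@(7, 13): e=[8,50,-18] → ·
    (4,6)@(9, 13): e=[0,90,-50] → ·  [on edge]
    (2,7)@(5, 15): e=[8,30,2] → █
    (3,7)@(7, 15): e=[0,70,-30] → ·  [on edge]
    (1,8)@(3, 17): e=[8,10,22] → █
    (2,8)@(5, 17): e=[0,50,-10] → ·  [on edge]
    (1,9)@(3, 19): e=[0,30,10] → █  [on edge]
    (0,10)@(1, 21): e=[0,10,30] → █  [on edge]
  covered (6 px):
    · · · · · · ·
    · · · · · · ·
    · · · · · · ·
    · · · · · · ·
    · · · █ · · ·
    · · · · · · ·
    · · █ · · · ·
    · · █ · · · ·
    · █ · · · · ·
    · █ · · · · ·
    █ · · · · · ·
    · · · · · · ·
T3:
  2·area = 42
  edge (8, 9)→(9, 15): d=(1,6) inclusive
  edge (9, 15)→(1, 9): d=(-8,-6) inclusive
  edge (1, 9)→(8, 9): d=(7,0) inclusive
    (3,1)@(7, 3): e=[0,84,-42] → ·  [on edge]
    (0,4)@(1, 9): e=[42,0,0] → █  [on edge]
    (1,4)@(3, 9): e=[30,12,0] → █  [on edge]
    (2,4)@(5, 9): e=[18,24,0] → █  [on edge]
    (3,4)@(7, 9): e=[6,36,0] → █  [on edge]
    (4,4)@(9, 9): e=[-6,48,0] → ·  [on edge]
    (5,4)@(11, 9): e=[-18,60,0] → ·  [on edge]
    (6,4)@(13, 9): e=[-30,72,0] → ·  [on edge]
    (0,5)@(1, 11): e=[44,-16,14] → ·
    (1,5)@(3, 11): e=[32,-4,14] → ·
    (2,5)@(5, 11): e=[20,8,14] → █
    (4,5)@(9, 11): e=[-4,32,14] → ·
    (4,7)@(9, 15): e=[0,0,42] → █  [on edge]
  covered (8 px):
    · · · · · · ·
    · · · · · · ·
    · · · · · · ·
    · · · · · · ·
    █ █ █ █ · · ·
    · · █ █ · · ·
    · · · █ · · ·
    · · · · █ · ·
    · · · · · · ·
    · · · · · · ·
    · · · · · · ·
    · · · · · · ·
T4:
  2·area = 114
  edge (10, 22)→(4, 4): d=(-6,-18) inclusive
  edge (4, 4)→(9, 0): d=(5,-4) inclusive
  edge (9, 0)→(10, 22): d=(1,22) inclusive
    (1,0)@(3, 1): e=[0,-19,133] → ·  [on edge]
    (4,0)@(9, 1): e=[108,5,1] → █
    (5,0)@(11, 1): e=[144,13,-43] → ·
    (3,1)@(7, 3): e=[60,7,47] → █
    (5,1)@(11, 3): e=[132,23,-41] → ·
    (2,2)@(5, 5): e=[12,9,93] → █
    (5,2)@(11, 5): e=[120,33,-39] → ·
    (2,3)@(5, 7): e=[0,19,95] → █  [on edge]
    (5,3)@(11, 7): e=[108,43,-37] → ·
    (2,4)@(5, 9): e=[-12,29,97] → ·
    (3,4)@(7, 9): e=[24,37,53] → █
    (5,4)@(11, 9): e=[96,53,-35] → ·
    (3,6)@(7, 13): e=[0,57,57] → █  [on edge]
    (4,9)@(9, 19): e=[0,95,19] → █  [on edge]
  covered (18 px):
    · · · · █ · ·
    · · · █ █ · ·
    · · █ █ █ · ·
    · · █ █ █ · ·
    · · · █ █ · ·
    · · · █ █ · ·
    · · · █ █ · ·
    · · · · █ · ·
    · · · · █ · ·
    · · · · █ · ·
    · · · · · · ·
    · · · · · · ·

Final: "outside"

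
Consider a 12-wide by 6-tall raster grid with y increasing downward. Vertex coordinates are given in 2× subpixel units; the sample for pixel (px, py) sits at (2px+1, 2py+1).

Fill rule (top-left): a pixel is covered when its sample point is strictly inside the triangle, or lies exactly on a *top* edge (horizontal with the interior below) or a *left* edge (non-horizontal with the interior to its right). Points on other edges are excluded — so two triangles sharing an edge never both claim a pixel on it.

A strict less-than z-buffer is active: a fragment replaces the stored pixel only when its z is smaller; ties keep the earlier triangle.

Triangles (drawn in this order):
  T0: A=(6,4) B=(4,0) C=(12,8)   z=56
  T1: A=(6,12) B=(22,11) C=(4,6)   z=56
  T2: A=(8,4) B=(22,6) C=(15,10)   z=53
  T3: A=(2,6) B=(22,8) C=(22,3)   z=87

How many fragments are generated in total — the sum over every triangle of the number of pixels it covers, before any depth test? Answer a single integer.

T0:
  2·area = 16
  edge (6, 4)→(4, 0): d=(-2,-4) top-left  bias=+0
  edge (4, 0)→(12, 8): d=(8,8) right/bottom  bias=-1
  edge (12, 8)→(6, 4): d=(-6,-4) top-left  bias=+0
    (2,0)@(5, 1): e=[2,0,14] → ·  [on edge]
    (3,1)@(7, 3): e=[6,0,10] → ·  [on edge]
    (4,2)@(9, 5): e=[10,0,6] → ·  [on edge]
    (5,3)@(11, 7): e=[14,0,2] → ·  [on edge]
    (6,4)@(13, 9): e=[18,0,-2] → ·  [on edge]
    (7,5)@(15, 11): e=[22,0,-6] → ·  [on edge]
  covered (0 px):
    · · · · · · · · · · · ·
    · · · · · · · · · · · ·
    · · · · · · · · · · · ·
    · · · · · · · · · · · ·
    · · · · · · · · · · · ·
    · · · · · · · · · · · ·
T1:
  2·area = 98  (B↔C swapped to make it positive)
  edge (6, 12)→(4, 6): d=(-2,-6) top-left  bias=+0
  edge (4, 6)→(22, 11): d=(18,5) right/bottom  bias=-1
  edge (22, 11)→(6, 12): d=(-16,1) right/bottom  bias=-1
    (1,1)@(3, 3): e=[0,-49,147] → ·  [on edge]
    (2,3)@(5, 7): e=[4,13,81] → #
    (3,3)@(7, 7): e=[16,3,79] → #
    (4,3)@(9, 7): e=[28,-7,77] → ·
    (2,4)@(5, 9): e=[0,49,49] → #  [on edge]
    (4,4)@(9, 9): e=[24,29,45] → #
    (5,4)@(11, 9): e=[36,19,43] → #
    (6,4)@(13, 9): e=[48,9,41] → #
    (7,4)@(15, 9): e=[60,-1,39] → ·
    (2,5)@(5, 11): e=[-4,85,17] → ·
    (3,5)@(7, 11): e=[8,75,15] → #
    (7,5)@(15, 11): e=[56,35,7] → #
  covered (15 px):
    · · · · · · · · · · · ·
    · · · · · · · · · · · ·
    · · · · · · · · · · · ·
    · · # # · · · · · · · ·
    · · # # # # # · · · · ·
    · · · # # # # # # # # ·
T2:
  2·area = 70
  edge (8, 4)→(22, 6): d=(14,2) right/bottom  bias=-1
  edge (22, 6)→(15, 10): d=(-7,4) right/bottom  bias=-1
  edge (15, 10)→(8, 4): d=(-7,-6) top-left  bias=+0
    (0,1)@(1, 3): e=[0,105,-35] → ·  [on edge]
    (5,2)@(11, 5): e=[8,51,11] → #
    (6,2)@(13, 5): e=[4,43,23] → #
    (7,2)@(15, 5): e=[0,35,35] → ·  [on edge]
    (5,3)@(11, 7): e=[36,37,-3] → ·
    (6,3)@(13, 7): e=[32,29,9] → #
    (7,3)@(15, 7): e=[28,21,21] → #
    (8,3)@(17, 7): e=[24,13,33] → #
    (9,3)@(19, 7): e=[20,5,45] → #
    (10,3)@(21, 7): e=[16,-3,57] → ·
    (6,4)@(13, 9): e=[60,15,-5] → ·
    (7,4)@(15, 9): e=[56,7,7] → #
  covered (7 px):
    · · · · · · · · · · · ·
    · · · · · · · · · · · ·
    · · · · · # # · · · · ·
    · · · · · · # # # # · ·
    · · · · · · · # · · · ·
    · · · · · · · · · · · ·
T3:
  2·area = 100  (B↔C swapped to make it positive)
  edge (2, 6)→(22, 3): d=(20,-3) top-left  bias=+0
  edge (22, 3)→(22, 8): d=(0,5) right/bottom  bias=-1
  edge (22, 8)→(2, 6): d=(-20,-2) top-left  bias=+0
    (4,2)@(9, 5): e=[1,65,34] → #
    (5,2)@(11, 5): e=[7,55,38] → #
    (6,2)@(13, 5): e=[13,45,42] → #
    (7,2)@(15, 5): e=[19,35,46] → #
    (8,2)@(17, 5): e=[25,25,50] → #
    (9,2)@(19, 5): e=[31,15,54] → #
    (10,2)@(21, 5): e=[37,5,58] → #
    (11,2)@(23, 5): e=[43,-5,62] → ·
    (4,3)@(9, 7): e=[41,65,-6] → ·
    (5,3)@(11, 7): e=[47,55,-2] → ·
    (6,3)@(13, 7): e=[53,45,2] → #
    (11,3)@(23, 7): e=[83,-5,22] → ·
  covered (12 px):
    · · · · · · · · · · · ·
    · · · · · · · · · · · ·
    · · · · # # # # # # # ·
    · · · · · · # # # # # ·
    · · · · · · · · · · · ·
    · · · · · · · · · · · ·

Answer: 34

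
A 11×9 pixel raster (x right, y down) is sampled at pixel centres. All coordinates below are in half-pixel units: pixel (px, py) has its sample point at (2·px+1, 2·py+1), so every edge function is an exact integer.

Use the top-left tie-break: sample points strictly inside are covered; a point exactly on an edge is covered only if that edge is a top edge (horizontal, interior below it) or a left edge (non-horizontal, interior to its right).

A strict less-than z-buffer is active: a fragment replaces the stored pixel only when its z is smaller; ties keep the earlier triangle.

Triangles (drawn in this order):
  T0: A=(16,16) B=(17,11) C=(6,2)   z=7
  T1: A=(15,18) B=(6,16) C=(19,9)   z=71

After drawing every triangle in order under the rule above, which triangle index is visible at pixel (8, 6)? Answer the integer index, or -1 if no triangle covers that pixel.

T0:
  2·area = 64  (B↔C swapped to make it positive)
  edge (16, 16)→(6, 2): d=(-10,-14) top-left  bias=+0
  edge (6, 2)→(17, 11): d=(11,9) right/bottom  bias=-1
  edge (17, 11)→(16, 16): d=(-1,5) right/bottom  bias=-1
    (9,0)@(19, 1): e=[192,-128,0] → ·  [on edge]
    (3,1)@(7, 3): e=[4,2,58] → #
    (4,1)@(9, 3): e=[32,-16,48] → ·
    (3,2)@(7, 5): e=[-16,24,56] → ·
    (4,2)@(9, 5): e=[12,6,46] → #
    (5,2)@(11, 5): e=[40,-12,36] → ·
    (4,3)@(9, 7): e=[-8,28,44] → ·
    (5,3)@(11, 7): e=[20,10,34] → #
    (6,3)@(13, 7): e=[48,-8,24] → ·
    (5,4)@(11, 9): e=[0,32,32] → #  [on edge]
    (6,4)@(13, 9): e=[28,14,22] → #
    (7,4)@(15, 9): e=[56,-4,12] → ·
    (8,5)@(17, 11): e=[64,0,0] → ·  [on edge]
  covered (8 px):
    · · · · · · · · · · ·
    · · · # · · · · · · ·
    · · · · # · · · · · ·
    · · · · · # · · · · ·
    · · · · · # # · · · ·
    · · · · · · # # · · ·
    · · · · · · · # · · ·
    · · · · · · · · · · ·
    · · · · · · · · · · ·
T1:
  2·area = 89
  edge (15, 18)→(6, 16): d=(-9,-2) top-left  bias=+0
  edge (6, 16)→(19, 9): d=(13,-7) top-left  bias=+0
  edge (19, 9)→(15, 18): d=(-4,9) right/bottom  bias=-1
    (9,4)@(19, 9): e=[89,0,0] → ·  [on edge]
    (8,5)@(17, 11): e=[67,12,10] → #
    (9,5)@(19, 11): e=[71,26,-8] → ·
    (6,6)@(13, 13): e=[41,10,38] → #
    (7,6)@(15, 13): e=[45,24,20] → #
    (9,6)@(19, 13): e=[53,52,-16] → ·
    (4,7)@(9, 15): e=[15,8,66] → #
    (5,7)@(11, 15): e=[19,22,48] → #
    (8,7)@(17, 15): e=[31,64,-6] → ·
    (4,8)@(9, 17): e=[-3,34,58] → ·
    (5,8)@(11, 17): e=[1,48,40] → #
    (8,8)@(17, 17): e=[13,90,-14] → ·
  covered (11 px):
    · · · · · · · · · · ·
    · · · · · · · · · · ·
    · · · · · · · · · · ·
    · · · · · · · · · · ·
    · · · · · · · · · · ·
    · · · · · · · · # · ·
    · · · · · · # # # · ·
    · · · · # # # # · · ·
    · · · · · # # # · · ·

Z-buffer (winner per pixel, '.' = empty):
  . . . . . . . . . . .
  . . . 0 . . . . . . .
  . . . . 0 . . . . . .
  . . . . . 0 . . . . .
  . . . . . 0 0 . . . .
  . . . . . . 0 0 1 . .
  . . . . . . 1 0 1 . .
  . . . . 1 1 1 1 . . .
  . . . . . 1 1 1 . . .

Answer: 1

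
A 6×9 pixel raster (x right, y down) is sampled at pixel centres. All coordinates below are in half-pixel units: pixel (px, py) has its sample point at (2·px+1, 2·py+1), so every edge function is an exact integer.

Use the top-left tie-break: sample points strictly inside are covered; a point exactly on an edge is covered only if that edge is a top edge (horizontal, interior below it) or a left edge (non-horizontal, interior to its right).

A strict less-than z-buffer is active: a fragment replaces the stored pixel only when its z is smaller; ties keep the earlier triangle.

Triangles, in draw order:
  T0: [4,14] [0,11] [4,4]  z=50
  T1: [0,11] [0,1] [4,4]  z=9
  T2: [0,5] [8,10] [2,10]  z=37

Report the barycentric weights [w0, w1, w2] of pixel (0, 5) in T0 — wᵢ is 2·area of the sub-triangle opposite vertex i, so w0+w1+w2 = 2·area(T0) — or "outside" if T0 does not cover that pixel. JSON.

T0:
  2·area = 40
  edge (4, 14)→(0, 11): d=(-4,-3) top-left  bias=+0
  edge (0, 11)→(4, 4): d=(4,-7) top-left  bias=+0
  edge (4, 4)→(4, 14): d=(0,10) right/bottom  bias=-1
    (1,3)@(3, 7): e=[25,5,10] → █
    (2,3)@(5, 7): e=[31,19,-10] → ·
    (1,4)@(3, 9): e=[17,13,10] → █
    (2,4)@(5, 9): e=[23,27,-10] → ·
    (0,5)@(1, 11): e=[3,7,30] → █
    (2,5)@(5, 11): e=[15,35,-10] → ·
    (0,6)@(1, 13): e=[-5,15,30] → ·
    (1,6)@(3, 13): e=[1,29,10] → █
    (2,6)@(5, 13): e=[7,43,-10] → ·
    (1,7)@(3, 15): e=[-7,37,10] → ·
  covered (5 px):
    · · · · · ·
    · · · · · ·
    · · · · · ·
    · █ · · · ·
    · █ · · · ·
    █ █ · · · ·
    · █ · · · ·
    · · · · · ·
    · · · · · ·
T1:
  2·area = 40
  edge (0, 11)→(0, 1): d=(0,-10) top-left  bias=+0
  edge (0, 1)→(4, 4): d=(4,3) right/bottom  bias=-1
  edge (4, 4)→(0, 11): d=(-4,7) right/bottom  bias=-1
    (0,1)@(1, 3): e=[10,5,25] → █
    (1,1)@(3, 3): e=[30,-1,11] → ·
    (0,2)@(1, 5): e=[10,13,17] → █
    (1,2)@(3, 5): e=[30,7,3] → █
    (2,2)@(5, 5): e=[50,1,-11] → ·
    (0,3)@(1, 7): e=[10,21,9] → █
    (1,3)@(3, 7): e=[30,15,-5] → ·
    (0,4)@(1, 9): e=[10,29,1] → █
    (1,4)@(3, 9): e=[30,23,-13] → ·
    (0,5)@(1, 11): e=[10,37,-7] → ·
  covered (5 px):
    · · · · · ·
    █ · · · · ·
    █ █ · · · ·
    █ · · · · ·
    █ · · · · ·
    · · · · · ·
    · · · · · ·
    · · · · · ·
    · · · · · ·
T2:
  2·area = 30
  edge (0, 5)→(8, 10): d=(8,5) right/bottom  bias=-1
  edge (8, 10)→(2, 10): d=(-6,0) right/bottom  bias=-1
  edge (2, 10)→(0, 5): d=(-2,-5) top-left  bias=+0
    (0,3)@(1, 7): e=[11,18,1] → █
    (1,3)@(3, 7): e=[1,18,11] → █
    (2,3)@(5, 7): e=[-9,18,21] → ·
    (0,4)@(1, 9): e=[27,6,-3] → ·
    (1,4)@(3, 9): e=[17,6,7] → █
    (2,4)@(5, 9): e=[7,6,17] → █
    (3,4)@(7, 9): e=[-3,6,27] → ·
    (1,5)@(3, 11): e=[33,-6,3] → ·
    (2,5)@(5, 11): e=[23,-6,13] → ·
  covered (4 px):
    · · · · · ·
    · · · · · ·
    · · · · · ·
    █ █ · · · ·
    · █ █ · · ·
    · · · · · ·
    · · · · · ·
    · · · · · ·
    · · · · · ·

Answer: [7,30,3]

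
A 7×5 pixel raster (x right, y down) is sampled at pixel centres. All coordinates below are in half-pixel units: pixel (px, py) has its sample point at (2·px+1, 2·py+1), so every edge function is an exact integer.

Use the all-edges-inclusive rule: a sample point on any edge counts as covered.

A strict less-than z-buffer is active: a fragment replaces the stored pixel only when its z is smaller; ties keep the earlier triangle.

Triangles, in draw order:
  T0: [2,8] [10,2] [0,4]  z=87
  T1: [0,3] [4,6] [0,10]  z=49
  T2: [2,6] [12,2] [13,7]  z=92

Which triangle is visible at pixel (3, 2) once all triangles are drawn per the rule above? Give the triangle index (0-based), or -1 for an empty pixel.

T0:
  2·area = 44  (B↔C swapped to make it positive)
  edge (2, 8)→(0, 4): d=(-2,-4) inclusive
  edge (0, 4)→(10, 2): d=(10,-2) inclusive
  edge (10, 2)→(2, 8): d=(-8,6) inclusive
    (2,1)@(5, 3): e=[22,0,22] → #  [on edge]
    (3,1)@(7, 3): e=[30,4,10] → #
    (4,1)@(9, 3): e=[38,8,-2] → ·
    (0,2)@(1, 5): e=[2,12,30] → #
    (1,2)@(3, 5): e=[10,16,18] → #
    (3,2)@(7, 5): e=[26,24,-6] → ·
    (0,3)@(1, 7): e=[-2,32,14] → ·
    (1,3)@(3, 7): e=[6,36,2] → #
    (2,3)@(5, 7): e=[14,40,-10] → ·
    (1,4)@(3, 9): e=[2,56,-14] → ·
  covered (6 px):
    · · · · · · ·
    · · # # · · ·
    # # # · · · ·
    · # · · · · ·
    · · · · · · ·
T1:
  2·area = 28
  edge (0, 3)→(4, 6): d=(4,3) inclusive
  edge (4, 6)→(0, 10): d=(-4,4) inclusive
  edge (0, 10)→(0, 3): d=(0,-7) inclusive
    (4,0)@(9, 1): e=[-35,0,63] → ·  [on edge]
    (3,1)@(7, 3): e=[-21,0,49] → ·  [on edge]
    (0,2)@(1, 5): e=[5,16,7] → #
    (1,2)@(3, 5): e=[-1,8,21] → ·
    (2,2)@(5, 5): e=[-7,0,35] → ·  [on edge]
    (0,3)@(1, 7): e=[13,8,7] → #
    (1,3)@(3, 7): e=[7,0,21] → #  [on edge]
    (2,3)@(5, 7): e=[1,-8,35] → ·
    (0,4)@(1, 9): e=[21,0,7] → #  [on edge]
    (1,4)@(3, 9): e=[15,-8,21] → ·
  covered (4 px):
    · · · · · · ·
    · · · · · · ·
    # · · · · · ·
    # # · · · · ·
    # · · · · · ·
T2:
  2·area = 54
  edge (2, 6)→(12, 2): d=(10,-4) inclusive
  edge (12, 2)→(13, 7): d=(1,5) inclusive
  edge (13, 7)→(2, 6): d=(-11,-1) inclusive
    (5,1)@(11, 3): e=[6,6,42] → #
    (6,1)@(13, 3): e=[14,-4,44] → ·
    (2,2)@(5, 5): e=[2,38,14] → #
    (3,2)@(7, 5): e=[10,28,16] → #
    (4,2)@(9, 5): e=[18,18,18] → #
    (6,2)@(13, 5): e=[34,-2,22] → ·
    (2,3)@(5, 7): e=[22,40,-8] → ·
    (3,3)@(7, 7): e=[30,30,-6] → ·
    (4,3)@(9, 7): e=[38,20,-4] → ·
    (5,3)@(11, 7): e=[46,10,-2] → ·
    (6,3)@(13, 7): e=[54,0,0] → #  [on edge]
    (6,4)@(13, 9): e=[74,2,-22] → ·
  covered (6 px):
    · · · · · · ·
    · · · · · # ·
    · · # # # # ·
    · · · · · · #
    · · · · · · ·

Z-buffer (winner per pixel, '.' = empty):
  . . . . . . .
  . . 0 0 . 2 .
  1 0 0 2 2 2 .
  1 1 . . . . 2
  1 . . . . . .

Final: 2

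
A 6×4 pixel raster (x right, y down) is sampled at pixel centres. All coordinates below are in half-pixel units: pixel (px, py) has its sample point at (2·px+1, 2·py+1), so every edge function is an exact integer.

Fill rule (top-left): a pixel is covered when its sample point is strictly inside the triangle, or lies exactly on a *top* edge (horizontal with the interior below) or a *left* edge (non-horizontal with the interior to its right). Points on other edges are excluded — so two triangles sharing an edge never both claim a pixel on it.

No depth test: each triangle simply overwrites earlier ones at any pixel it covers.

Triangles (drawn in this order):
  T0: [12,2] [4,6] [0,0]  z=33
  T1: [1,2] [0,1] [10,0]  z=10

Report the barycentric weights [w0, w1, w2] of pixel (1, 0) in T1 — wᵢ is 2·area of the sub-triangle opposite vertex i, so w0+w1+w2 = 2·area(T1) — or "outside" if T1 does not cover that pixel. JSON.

T0:
  2·area = 64
  edge (12, 2)→(4, 6): d=(-8,4) right/bottom  bias=-1
  edge (4, 6)→(0, 0): d=(-4,-6) top-left  bias=+0
  edge (0, 0)→(12, 2): d=(12,2) right/bottom  bias=-1
    (0,0)@(1, 1): e=[52,2,10] → #
    (1,0)@(3, 1): e=[44,14,6] → #
    (2,0)@(5, 1): e=[36,26,2] → #
    (3,0)@(7, 1): e=[28,38,-2] → ·
    (0,1)@(1, 3): e=[36,-6,34] → ·
    (1,1)@(3, 3): e=[28,6,30] → #
    (3,1)@(7, 3): e=[12,30,22] → #
    (4,1)@(9, 3): e=[4,42,18] → #
    (5,1)@(11, 3): e=[-4,54,14] → ·
    (1,2)@(3, 5): e=[12,-2,54] → ·
    (2,2)@(5, 5): e=[4,10,50] → #
    (3,2)@(7, 5): e=[-4,22,46] → ·
  covered (8 px):
    # # # · · ·
    · # # # # ·
    · · # · · ·
    · · · · · ·
T1:
  2·area = 11
  edge (1, 2)→(0, 1): d=(-1,-1) top-left  bias=+0
  edge (0, 1)→(10, 0): d=(10,-1) top-left  bias=+0
  edge (10, 0)→(1, 2): d=(-9,2) right/bottom  bias=-1
    (0,0)@(1, 1): e=[1,1,9] → #
    (1,0)@(3, 1): e=[3,3,5] → #
    (2,0)@(5, 1): e=[5,5,1] → #
    (3,0)@(7, 1): e=[7,7,-3] → ·
    (0,1)@(1, 3): e=[-1,21,-9] → ·
    (1,1)@(3, 3): e=[1,23,-13] → ·
    (2,1)@(5, 3): e=[3,25,-17] → ·
  covered (3 px):
    # # # · · ·
    · · · · · ·
    · · · · · ·
    · · · · · ·

Result: [3,5,3]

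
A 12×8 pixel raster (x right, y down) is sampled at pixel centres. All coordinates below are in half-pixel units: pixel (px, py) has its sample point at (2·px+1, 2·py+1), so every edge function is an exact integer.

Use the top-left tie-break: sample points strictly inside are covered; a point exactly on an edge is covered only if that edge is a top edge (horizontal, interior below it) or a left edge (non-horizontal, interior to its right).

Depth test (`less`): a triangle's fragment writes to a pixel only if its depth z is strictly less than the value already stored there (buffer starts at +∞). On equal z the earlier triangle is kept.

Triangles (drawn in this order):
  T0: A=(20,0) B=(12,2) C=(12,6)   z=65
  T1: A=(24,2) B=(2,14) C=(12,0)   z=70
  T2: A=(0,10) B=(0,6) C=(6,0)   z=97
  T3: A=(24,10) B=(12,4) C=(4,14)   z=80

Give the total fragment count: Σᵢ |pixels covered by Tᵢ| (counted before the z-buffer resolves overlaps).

T0:
  2·area = 32  (B↔C swapped to make it positive)
  edge (20, 0)→(12, 6): d=(-8,6) right/bottom  bias=-1
  edge (12, 6)→(12, 2): d=(0,-4) top-left  bias=+0
  edge (12, 2)→(20, 0): d=(8,-2) top-left  bias=+0
    (8,0)@(17, 1): e=[10,20,2] → █
    (9,0)@(19, 1): e=[-2,28,6] → ·
    (6,1)@(13, 3): e=[18,4,10] → █
    (7,1)@(15, 3): e=[6,12,14] → █
    (8,1)@(17, 3): e=[-6,20,18] → ·
    (6,2)@(13, 5): e=[2,4,26] → █
    (7,2)@(15, 5): e=[-10,12,30] → ·
    (6,3)@(13, 7): e=[-14,4,42] → ·
  covered (4 px):
    · · · · · · · · █ · · ·
    · · · · · · █ █ · · · ·
    · · · · · · █ · · · · ·
    · · · · · · · · · · · ·
    · · · · · · · · · · · ·
    · · · · · · · · · · · ·
    · · · · · · · · · · · ·
    · · · · · · · · · · · ·
T1:
  2·area = 188
  edge (24, 2)→(2, 14): d=(-22,12) right/bottom  bias=-1
  edge (2, 14)→(12, 0): d=(10,-14) top-left  bias=+0
  edge (12, 0)→(24, 2): d=(12,2) right/bottom  bias=-1
    (6,0)@(13, 1): e=[154,24,10] → █
    (7,0)@(15, 1): e=[130,52,6] → █
    (8,0)@(17, 1): e=[106,80,2] → █
    (9,0)@(19, 1): e=[82,108,-2] → ·
    (5,1)@(11, 3): e=[134,16,38] → █
    (9,1)@(19, 3): e=[38,128,22] → █
    (10,1)@(21, 3): e=[14,156,18] → █
    (11,1)@(23, 3): e=[-10,184,14] → ·
    (4,2)@(9, 5): e=[114,8,66] → █
    (9,2)@(19, 5): e=[-6,148,46] → ·
    (10,2)@(21, 5): e=[-30,176,42] → ·
    (3,3)@(7, 7): e=[94,0,94] → █  [on edge]
  covered (24 px):
    · · · · · · █ █ █ · · ·
    · · · · · █ █ █ █ █ █ ·
    · · · · █ █ █ █ █ · · ·
    · · · █ █ █ █ · · · · ·
    · · · █ █ █ · · · · · ·
    · · █ █ · · · · · · · ·
    · █ · · · · · · · · · ·
    · · · · · · · · · · · ·
T2:
  2·area = 24
  edge (0, 10)→(0, 6): d=(0,-4) top-left  bias=+0
  edge (0, 6)→(6, 0): d=(6,-6) top-left  bias=+0
  edge (6, 0)→(0, 10): d=(-6,10) right/bottom  bias=-1
    (2,0)@(5, 1): e=[20,0,4] → █  [on edge]
    (3,0)@(7, 1): e=[28,12,-16] → ·
    (1,1)@(3, 3): e=[12,0,12] → █  [on edge]
    (2,1)@(5, 3): e=[20,12,-8] → ·
    (0,2)@(1, 5): e=[4,0,20] → █  [on edge]
    (1,2)@(3, 5): e=[12,12,0] → ·  [on edge]
    (0,3)@(1, 7): e=[4,12,8] → █
    (1,3)@(3, 7): e=[12,24,-12] → ·
    (0,4)@(1, 9): e=[4,24,-4] → ·
  covered (4 px):
    · · █ · · · · · · · · ·
    · █ · · · · · · · · · ·
    █ · · · · · · · · · · ·
    █ · · · · · · · · · · ·
    · · · · · · · · · · · ·
    · · · · · · · · · · · ·
    · · · · · · · · · · · ·
    · · · · · · · · · · · ·
T3:
  2·area = 168  (B↔C swapped to make it positive)
  edge (24, 10)→(4, 14): d=(-20,4) right/bottom  bias=-1
  edge (4, 14)→(12, 4): d=(8,-10) top-left  bias=+0
  edge (12, 4)→(24, 10): d=(12,6) right/bottom  bias=-1
    (6,2)@(13, 5): e=[144,18,6] → █
    (7,2)@(15, 5): e=[136,38,-6] → ·
    (5,3)@(11, 7): e=[112,14,42] → █
    (7,3)@(15, 7): e=[96,54,18] → █
    (8,3)@(17, 7): e=[88,74,6] → █
    (9,3)@(19, 7): e=[80,94,-6] → ·
    (4,4)@(9, 9): e=[80,10,78] → █
    (9,4)@(19, 9): e=[40,110,18] → █
    (10,4)@(21, 9): e=[32,130,6] → █
    (11,4)@(23, 9): e=[24,150,-6] → ·
    (3,5)@(7, 11): e=[48,6,114] → █
    (9,5)@(19, 11): e=[0,126,42] → ·  [on edge]
    (4,6)@(9, 13): e=[0,42,126] → ·  [on edge]
  covered (20 px):
    · · · · · · · · · · · ·
    · · · · · · · · · · · ·
    · · · · · · █ · · · · ·
    · · · · · █ █ █ █ · · ·
    · · · · █ █ █ █ █ █ █ ·
    · · · █ █ █ █ █ █ · · ·
    · · █ █ · · · · · · · ·
    · · · · · · · · · · · ·

Final: 52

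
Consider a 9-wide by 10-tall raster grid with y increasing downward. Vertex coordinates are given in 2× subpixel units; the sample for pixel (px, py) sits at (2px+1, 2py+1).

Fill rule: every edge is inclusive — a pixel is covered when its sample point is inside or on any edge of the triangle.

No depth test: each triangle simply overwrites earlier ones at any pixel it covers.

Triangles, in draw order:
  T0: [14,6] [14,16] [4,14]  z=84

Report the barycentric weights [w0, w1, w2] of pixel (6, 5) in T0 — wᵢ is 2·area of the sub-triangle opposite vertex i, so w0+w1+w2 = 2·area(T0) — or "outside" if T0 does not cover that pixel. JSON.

T0:
  2·area = 100
  edge (14, 6)→(14, 16): d=(0,10) inclusive
  edge (14, 16)→(4, 14): d=(-10,-2) inclusive
  edge (4, 14)→(14, 6): d=(10,-8) inclusive
    (6,3)@(13, 7): e=[10,88,2] → #
    (7,3)@(15, 7): e=[-10,92,18] → ·
    (5,4)@(11, 9): e=[30,64,6] → #
    (7,4)@(15, 9): e=[-10,72,38] → ·
    (4,5)@(9, 11): e=[50,40,10] → #
    (7,5)@(15, 11): e=[-10,52,58] → ·
    (3,6)@(7, 13): e=[70,16,14] → #
    (7,6)@(15, 13): e=[-10,32,78] → ·
    (3,7)@(7, 15): e=[70,-4,34] → ·
    (4,7)@(9, 15): e=[50,0,50] → #  [on edge]
    (7,7)@(15, 15): e=[-10,12,98] → ·
    (4,8)@(9, 17): e=[50,-20,70] → ·
  covered (13 px):
    · · · · · · · · ·
    · · · · · · · · ·
    · · · · · · · · ·
    · · · · · · # · ·
    · · · · · # # · ·
    · · · · # # # · ·
    · · · # # # # · ·
    · · · · # # # · ·
    · · · · · · · · ·
    · · · · · · · · ·

Final: [48,42,10]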